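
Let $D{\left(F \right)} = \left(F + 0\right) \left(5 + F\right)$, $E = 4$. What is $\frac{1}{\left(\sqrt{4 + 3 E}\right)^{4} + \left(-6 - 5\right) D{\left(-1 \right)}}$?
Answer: $\frac{1}{300} \approx 0.0033333$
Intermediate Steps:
$D{\left(F \right)} = F \left(5 + F\right)$
$\frac{1}{\left(\sqrt{4 + 3 E}\right)^{4} + \left(-6 - 5\right) D{\left(-1 \right)}} = \frac{1}{\left(\sqrt{4 + 3 \cdot 4}\right)^{4} + \left(-6 - 5\right) \left(- (5 - 1)\right)} = \frac{1}{\left(\sqrt{4 + 12}\right)^{4} - 11 \left(\left(-1\right) 4\right)} = \frac{1}{\left(\sqrt{16}\right)^{4} - -44} = \frac{1}{4^{4} + 44} = \frac{1}{256 + 44} = \frac{1}{300}$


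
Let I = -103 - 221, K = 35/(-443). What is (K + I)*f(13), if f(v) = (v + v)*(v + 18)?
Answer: -115715002/443 ≈ -2.6121e+5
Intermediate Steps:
f(v) = 2*v*(18 + v) (f(v) = (2*v)*(18 + v) = 2*v*(18 + v))
K = -35/443 (K = 35*(-1/443) = -35/443 ≈ -0.079007)
I = -324
(K + I)*f(13) = (-35/443 - 324)*(2*13*(18 + 13)) = -287134*13*31/443 = -143567/443*806 = -115715002/443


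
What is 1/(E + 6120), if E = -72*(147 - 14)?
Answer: -1/3456 ≈ -0.00028935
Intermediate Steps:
E = -9576 (E = -72*133 = -9576)
1/(E + 6120) = 1/(-9576 + 6120) = 1/(-3456) = -1/3456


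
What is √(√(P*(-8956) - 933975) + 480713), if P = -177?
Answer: √(480713 + √651237) ≈ 693.92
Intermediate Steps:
√(√(P*(-8956) - 933975) + 480713) = √(√(-177*(-8956) - 933975) + 480713) = √(√(1585212 - 933975) + 480713) = √(√651237 + 480713) = √(480713 + √651237)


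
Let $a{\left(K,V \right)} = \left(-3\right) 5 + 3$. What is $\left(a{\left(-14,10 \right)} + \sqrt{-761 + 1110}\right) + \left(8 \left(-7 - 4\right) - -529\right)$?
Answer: $429 + \sqrt{349} \approx 447.68$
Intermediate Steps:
$a{\left(K,V \right)} = -12$ ($a{\left(K,V \right)} = -15 + 3 = -12$)
$\left(a{\left(-14,10 \right)} + \sqrt{-761 + 1110}\right) + \left(8 \left(-7 - 4\right) - -529\right) = \left(-12 + \sqrt{-761 + 1110}\right) + \left(8 \left(-7 - 4\right) - -529\right) = \left(-12 + \sqrt{349}\right) + \left(8 \left(-11\right) + 529\right) = \left(-12 + \sqrt{349}\right) + \left(-88 + 529\right) = \left(-12 + \sqrt{349}\right) + 441 = 429 + \sqrt{349}$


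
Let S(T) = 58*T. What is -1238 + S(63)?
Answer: 2416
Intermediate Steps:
-1238 + S(63) = -1238 + 58*63 = -1238 + 3654 = 2416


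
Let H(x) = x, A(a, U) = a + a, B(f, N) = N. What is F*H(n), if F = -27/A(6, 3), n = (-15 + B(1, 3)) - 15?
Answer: 243/4 ≈ 60.750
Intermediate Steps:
A(a, U) = 2*a
n = -27 (n = (-15 + 3) - 15 = -12 - 15 = -27)
F = -9/4 (F = -27/(2*6) = -27/12 = -27*1/12 = -9/4 ≈ -2.2500)
F*H(n) = -9/4*(-27) = 243/4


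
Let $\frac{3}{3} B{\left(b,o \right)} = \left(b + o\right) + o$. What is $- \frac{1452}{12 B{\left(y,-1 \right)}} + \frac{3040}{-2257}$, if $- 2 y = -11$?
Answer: $- \frac{567474}{15799} \approx -35.918$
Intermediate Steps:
$y = \frac{11}{2}$ ($y = \left(- \frac{1}{2}\right) \left(-11\right) = \frac{11}{2} \approx 5.5$)
$B{\left(b,o \right)} = b + 2 o$ ($B{\left(b,o \right)} = \left(b + o\right) + o = b + 2 o$)
$- \frac{1452}{12 B{\left(y,-1 \right)}} + \frac{3040}{-2257} = - \frac{1452}{12 \left(\frac{11}{2} + 2 \left(-1\right)\right)} + \frac{3040}{-2257} = - \frac{1452}{12 \left(\frac{11}{2} - 2\right)} + 3040 \left(- \frac{1}{2257}\right) = - \frac{1452}{12 \cdot \frac{7}{2}} - \frac{3040}{2257} = - \frac{1452}{42} - \frac{3040}{2257} = \left(-1452\right) \frac{1}{42} - \frac{3040}{2257} = - \frac{242}{7} - \frac{3040}{2257} = - \frac{567474}{15799}$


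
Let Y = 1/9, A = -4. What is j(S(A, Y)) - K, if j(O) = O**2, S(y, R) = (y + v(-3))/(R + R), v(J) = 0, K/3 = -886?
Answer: 2982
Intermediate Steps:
K = -2658 (K = 3*(-886) = -2658)
Y = 1/9 (Y = 1*(1/9) = 1/9 ≈ 0.11111)
S(y, R) = y/(2*R) (S(y, R) = (y + 0)/(R + R) = y/((2*R)) = y*(1/(2*R)) = y/(2*R))
j(S(A, Y)) - K = ((1/2)*(-4)/(1/9))**2 - 1*(-2658) = ((1/2)*(-4)*9)**2 + 2658 = (-18)**2 + 2658 = 324 + 2658 = 2982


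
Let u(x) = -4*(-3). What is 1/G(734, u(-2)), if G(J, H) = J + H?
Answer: 1/746 ≈ 0.0013405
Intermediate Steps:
u(x) = 12
G(J, H) = H + J
1/G(734, u(-2)) = 1/(12 + 734) = 1/746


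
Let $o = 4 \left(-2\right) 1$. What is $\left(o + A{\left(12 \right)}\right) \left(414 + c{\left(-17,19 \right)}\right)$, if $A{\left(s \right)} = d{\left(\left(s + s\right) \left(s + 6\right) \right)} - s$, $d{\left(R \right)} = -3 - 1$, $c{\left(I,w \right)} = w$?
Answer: $-10392$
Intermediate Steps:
$o = -8$ ($o = \left(-8\right) 1 = -8$)
$d{\left(R \right)} = -4$ ($d{\left(R \right)} = -3 - 1 = -4$)
$A{\left(s \right)} = -4 - s$
$\left(o + A{\left(12 \right)}\right) \left(414 + c{\left(-17,19 \right)}\right) = \left(-8 - 16\right) \left(414 + 19\right) = \left(-8 - 16\right) 433 = \left(-24\right) 433 = -10392$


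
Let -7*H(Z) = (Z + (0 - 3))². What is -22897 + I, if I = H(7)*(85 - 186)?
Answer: -158663/7 ≈ -22666.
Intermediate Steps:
H(Z) = -(-3 + Z)²/7 (H(Z) = -(Z + (0 - 3))²/7 = -(Z - 3)²/7 = -(-3 + Z)²/7)
I = 1616/7 (I = (-(-3 + 7)²/7)*(85 - 186) = -⅐*4²*(-101) = -⅐*16*(-101) = -16/7*(-101) = 1616/7 ≈ 230.86)
-22897 + I = -22897 + 1616/7 = -158663/7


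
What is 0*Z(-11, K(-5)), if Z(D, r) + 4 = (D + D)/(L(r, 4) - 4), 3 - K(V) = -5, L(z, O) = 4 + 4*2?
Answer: 0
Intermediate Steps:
L(z, O) = 12 (L(z, O) = 4 + 8 = 12)
K(V) = 8 (K(V) = 3 - 1*(-5) = 3 + 5 = 8)
Z(D, r) = -4 + D/4 (Z(D, r) = -4 + (D + D)/(12 - 4) = -4 + (2*D)/8 = -4 + (2*D)*(1/8) = -4 + D/4)
0*Z(-11, K(-5)) = 0*(-4 + (1/4)*(-11)) = 0*(-4 - 11/4) = 0*(-27/4) = 0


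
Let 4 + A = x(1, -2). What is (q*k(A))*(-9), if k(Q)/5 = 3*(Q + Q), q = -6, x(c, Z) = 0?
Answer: -6480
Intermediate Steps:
A = -4 (A = -4 + 0 = -4)
k(Q) = 30*Q (k(Q) = 5*(3*(Q + Q)) = 5*(3*(2*Q)) = 5*(6*Q) = 30*Q)
(q*k(A))*(-9) = -180*(-4)*(-9) = -6*(-120)*(-9) = 720*(-9) = -6480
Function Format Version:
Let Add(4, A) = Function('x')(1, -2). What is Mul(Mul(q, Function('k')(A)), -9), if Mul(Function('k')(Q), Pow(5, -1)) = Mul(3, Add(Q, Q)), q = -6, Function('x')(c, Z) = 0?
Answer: -6480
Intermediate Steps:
A = -4 (A = Add(-4, 0) = -4)
Function('k')(Q) = Mul(30, Q) (Function('k')(Q) = Mul(5, Mul(3, Add(Q, Q))) = Mul(5, Mul(3, Mul(2, Q))) = Mul(5, Mul(6, Q)) = Mul(30, Q))
Mul(Mul(q, Function('k')(A)), -9) = Mul(Mul(-6, Mul(30, -4)), -9) = Mul(Mul(-6, -120), -9) = Mul(720, -9) = -6480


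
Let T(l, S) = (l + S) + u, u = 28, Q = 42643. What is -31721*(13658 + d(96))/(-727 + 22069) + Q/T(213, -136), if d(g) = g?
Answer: -7483404944/373485 ≈ -20037.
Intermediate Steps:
T(l, S) = 28 + S + l (T(l, S) = (l + S) + 28 = (S + l) + 28 = 28 + S + l)
-31721*(13658 + d(96))/(-727 + 22069) + Q/T(213, -136) = -31721*(13658 + 96)/(-727 + 22069) + 42643/(28 - 136 + 213) = -31721/(21342/13754) + 42643/105 = -31721/(21342*(1/13754)) + 42643*(1/105) = -31721/10671/6877 + 42643/105 = -31721*6877/10671 + 42643/105 = -218145317/10671 + 42643/105 = -7483404944/373485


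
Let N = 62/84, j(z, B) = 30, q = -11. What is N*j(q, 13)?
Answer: 155/7 ≈ 22.143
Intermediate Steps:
N = 31/42 (N = 62*(1/84) = 31/42 ≈ 0.73810)
N*j(q, 13) = (31/42)*30 = 155/7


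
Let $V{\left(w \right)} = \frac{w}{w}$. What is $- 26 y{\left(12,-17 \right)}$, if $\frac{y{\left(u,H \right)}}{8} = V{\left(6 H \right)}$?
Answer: $-208$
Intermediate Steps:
$V{\left(w \right)} = 1$
$y{\left(u,H \right)} = 8$ ($y{\left(u,H \right)} = 8 \cdot 1 = 8$)
$- 26 y{\left(12,-17 \right)} = \left(-26\right) 8 = -208$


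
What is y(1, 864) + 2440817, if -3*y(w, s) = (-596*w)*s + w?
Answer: 7837394/3 ≈ 2.6125e+6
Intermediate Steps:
y(w, s) = -w/3 + 596*s*w/3 (y(w, s) = -((-596*w)*s + w)/3 = -(-596*s*w + w)/3 = -(w - 596*s*w)/3 = -w/3 + 596*s*w/3)
y(1, 864) + 2440817 = (⅓)*1*(-1 + 596*864) + 2440817 = (⅓)*1*(-1 + 514944) + 2440817 = (⅓)*1*514943 + 2440817 = 514943/3 + 2440817 = 7837394/3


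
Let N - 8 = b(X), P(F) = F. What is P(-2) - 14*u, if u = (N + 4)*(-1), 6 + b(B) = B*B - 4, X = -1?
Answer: 40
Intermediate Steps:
b(B) = -10 + B² (b(B) = -6 + (B*B - 4) = -6 + (B² - 4) = -6 + (-4 + B²) = -10 + B²)
N = -1 (N = 8 + (-10 + (-1)²) = 8 + (-10 + 1) = 8 - 9 = -1)
u = -3 (u = (-1 + 4)*(-1) = 3*(-1) = -3)
P(-2) - 14*u = -2 - 14*(-3) = -2 + 42 = 40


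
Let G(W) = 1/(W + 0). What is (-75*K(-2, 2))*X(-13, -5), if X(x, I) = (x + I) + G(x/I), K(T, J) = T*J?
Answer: -68700/13 ≈ -5284.6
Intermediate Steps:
K(T, J) = J*T
G(W) = 1/W
X(x, I) = I + x + I/x (X(x, I) = (x + I) + 1/(x/I) = (I + x) + I/x = I + x + I/x)
(-75*K(-2, 2))*X(-13, -5) = (-150*(-2))*(-5 - 13 - 5/(-13)) = (-75*(-4))*(-5 - 13 - 5*(-1/13)) = 300*(-5 - 13 + 5/13) = 300*(-229/13) = -68700/13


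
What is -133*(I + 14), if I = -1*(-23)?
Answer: -4921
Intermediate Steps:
I = 23
-133*(I + 14) = -133*(23 + 14) = -133*37 = -4921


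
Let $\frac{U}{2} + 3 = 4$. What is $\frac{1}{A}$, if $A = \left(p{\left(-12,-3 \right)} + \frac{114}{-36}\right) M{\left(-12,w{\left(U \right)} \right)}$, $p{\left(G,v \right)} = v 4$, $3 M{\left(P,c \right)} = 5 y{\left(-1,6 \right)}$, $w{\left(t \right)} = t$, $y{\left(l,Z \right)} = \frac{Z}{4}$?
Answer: $- \frac{12}{455} \approx -0.026374$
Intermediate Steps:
$U = 2$ ($U = -6 + 2 \cdot 4 = -6 + 8 = 2$)
$y{\left(l,Z \right)} = \frac{Z}{4}$ ($y{\left(l,Z \right)} = Z \frac{1}{4} = \frac{Z}{4}$)
$M{\left(P,c \right)} = \frac{5}{2}$ ($M{\left(P,c \right)} = \frac{5 \cdot \frac{1}{4} \cdot 6}{3} = \frac{5 \cdot \frac{3}{2}}{3} = \frac{1}{3} \cdot \frac{15}{2} = \frac{5}{2}$)
$p{\left(G,v \right)} = 4 v$
$A = - \frac{455}{12}$ ($A = \left(4 \left(-3\right) + \frac{114}{-36}\right) \frac{5}{2} = \left(-12 + 114 \left(- \frac{1}{36}\right)\right) \frac{5}{2} = \left(-12 - \frac{19}{6}\right) \frac{5}{2} = \left(- \frac{91}{6}\right) \frac{5}{2} = - \frac{455}{12} \approx -37.917$)
$\frac{1}{A} = \frac{1}{- \frac{455}{12}} = - \frac{12}{455}$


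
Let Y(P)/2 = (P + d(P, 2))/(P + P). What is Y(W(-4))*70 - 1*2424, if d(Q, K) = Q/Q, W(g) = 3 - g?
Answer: -2344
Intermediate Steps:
d(Q, K) = 1
Y(P) = (1 + P)/P (Y(P) = 2*((P + 1)/(P + P)) = 2*((1 + P)/((2*P))) = 2*((1 + P)*(1/(2*P))) = 2*((1 + P)/(2*P)) = (1 + P)/P)
Y(W(-4))*70 - 1*2424 = ((1 + (3 - 1*(-4)))/(3 - 1*(-4)))*70 - 1*2424 = ((1 + (3 + 4))/(3 + 4))*70 - 2424 = ((1 + 7)/7)*70 - 2424 = ((1/7)*8)*70 - 2424 = (8/7)*70 - 2424 = 80 - 2424 = -2344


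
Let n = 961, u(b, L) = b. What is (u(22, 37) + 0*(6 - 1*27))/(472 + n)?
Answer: 22/1433 ≈ 0.015352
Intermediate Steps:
(u(22, 37) + 0*(6 - 1*27))/(472 + n) = (22 + 0*(6 - 1*27))/(472 + 961) = (22 + 0*(6 - 27))/1433 = (22 + 0*(-21))/1433 = (22 + 0)/1433 = (1/1433)*22 = 22/1433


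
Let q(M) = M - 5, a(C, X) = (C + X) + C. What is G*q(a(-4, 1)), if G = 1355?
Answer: -16260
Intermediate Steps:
a(C, X) = X + 2*C
q(M) = -5 + M
G*q(a(-4, 1)) = 1355*(-5 + (1 + 2*(-4))) = 1355*(-5 + (1 - 8)) = 1355*(-5 - 7) = 1355*(-12) = -16260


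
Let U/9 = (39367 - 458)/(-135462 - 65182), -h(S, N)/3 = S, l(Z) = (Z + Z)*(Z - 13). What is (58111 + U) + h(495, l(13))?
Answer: 11361316963/200644 ≈ 56624.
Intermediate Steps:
l(Z) = 2*Z*(-13 + Z) (l(Z) = (2*Z)*(-13 + Z) = 2*Z*(-13 + Z))
h(S, N) = -3*S
U = -350181/200644 (U = 9*((39367 - 458)/(-135462 - 65182)) = 9*(38909/(-200644)) = 9*(38909*(-1/200644)) = 9*(-38909/200644) = -350181/200644 ≈ -1.7453)
(58111 + U) + h(495, l(13)) = (58111 - 350181/200644) - 3*495 = 11659273303/200644 - 1485 = 11361316963/200644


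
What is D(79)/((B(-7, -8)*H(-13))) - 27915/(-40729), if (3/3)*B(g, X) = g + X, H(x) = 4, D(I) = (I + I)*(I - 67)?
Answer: -6295607/203645 ≈ -30.915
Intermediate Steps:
D(I) = 2*I*(-67 + I) (D(I) = (2*I)*(-67 + I) = 2*I*(-67 + I))
B(g, X) = X + g (B(g, X) = g + X = X + g)
D(79)/((B(-7, -8)*H(-13))) - 27915/(-40729) = (2*79*(-67 + 79))/(((-8 - 7)*4)) - 27915/(-40729) = (2*79*12)/((-15*4)) - 27915*(-1/40729) = 1896/(-60) + 27915/40729 = 1896*(-1/60) + 27915/40729 = -158/5 + 27915/40729 = -6295607/203645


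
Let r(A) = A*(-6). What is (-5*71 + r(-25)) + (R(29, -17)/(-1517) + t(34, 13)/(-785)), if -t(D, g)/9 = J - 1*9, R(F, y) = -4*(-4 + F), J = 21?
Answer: -243880889/1190845 ≈ -204.80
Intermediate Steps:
r(A) = -6*A
R(F, y) = 16 - 4*F
t(D, g) = -108 (t(D, g) = -9*(21 - 1*9) = -9*(21 - 9) = -9*12 = -108)
(-5*71 + r(-25)) + (R(29, -17)/(-1517) + t(34, 13)/(-785)) = (-5*71 - 6*(-25)) + ((16 - 4*29)/(-1517) - 108/(-785)) = (-355 + 150) + ((16 - 116)*(-1/1517) - 108*(-1/785)) = -205 + (-100*(-1/1517) + 108/785) = -205 + (100/1517 + 108/785) = -205 + 242336/1190845 = -243880889/1190845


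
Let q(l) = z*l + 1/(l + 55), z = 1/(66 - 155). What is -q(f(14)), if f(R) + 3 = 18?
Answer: 961/6230 ≈ 0.15425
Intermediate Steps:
z = -1/89 (z = 1/(-89) = -1/89 ≈ -0.011236)
f(R) = 15 (f(R) = -3 + 18 = 15)
q(l) = 1/(55 + l) - l/89 (q(l) = -l/89 + 1/(l + 55) = -l/89 + 1/(55 + l) = 1/(55 + l) - l/89)
-q(f(14)) = -(89 - 1*15² - 55*15)/(89*(55 + 15)) = -(89 - 1*225 - 825)/(89*70) = -(89 - 225 - 825)/(89*70) = -(-961)/(89*70) = -1*(-961/6230) = 961/6230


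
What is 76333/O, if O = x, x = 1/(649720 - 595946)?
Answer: 4104730742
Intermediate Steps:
x = 1/53774 ≈ 1.8596e-5
O = 1/53774 ≈ 1.8596e-5
76333/O = 76333/(1/53774) = 76333*53774 = 4104730742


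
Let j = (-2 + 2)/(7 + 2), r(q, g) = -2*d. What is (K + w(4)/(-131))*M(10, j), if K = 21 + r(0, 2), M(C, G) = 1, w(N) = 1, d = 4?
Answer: 1702/131 ≈ 12.992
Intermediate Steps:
r(q, g) = -8 (r(q, g) = -2*4 = -8)
j = 0 (j = 0/9 = 0*(⅑) = 0)
K = 13 (K = 21 - 8 = 13)
(K + w(4)/(-131))*M(10, j) = (13 + 1/(-131))*1 = (13 + 1*(-1/131))*1 = (13 - 1/131)*1 = (1702/131)*1 = 1702/131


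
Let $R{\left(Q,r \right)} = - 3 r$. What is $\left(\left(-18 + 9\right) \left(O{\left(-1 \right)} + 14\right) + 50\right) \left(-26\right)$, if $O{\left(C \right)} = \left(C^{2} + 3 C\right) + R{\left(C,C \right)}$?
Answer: $2210$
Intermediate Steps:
$O{\left(C \right)} = C^{2}$ ($O{\left(C \right)} = \left(C^{2} + 3 C\right) - 3 C = C^{2}$)
$\left(\left(-18 + 9\right) \left(O{\left(-1 \right)} + 14\right) + 50\right) \left(-26\right) = \left(\left(-18 + 9\right) \left(\left(-1\right)^{2} + 14\right) + 50\right) \left(-26\right) = \left(- 9 \left(1 + 14\right) + 50\right) \left(-26\right) = \left(\left(-9\right) 15 + 50\right) \left(-26\right) = \left(-135 + 50\right) \left(-26\right) = \left(-85\right) \left(-26\right) = 2210$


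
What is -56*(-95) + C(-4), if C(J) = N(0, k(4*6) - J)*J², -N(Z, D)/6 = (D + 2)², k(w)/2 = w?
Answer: -274616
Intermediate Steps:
k(w) = 2*w
N(Z, D) = -6*(2 + D)² (N(Z, D) = -6*(D + 2)² = -6*(2 + D)²)
C(J) = -6*J²*(50 - J)² (C(J) = (-6*(2 + (2*(4*6) - J))²)*J² = (-6*(2 + (2*24 - J))²)*J² = (-6*(2 + (48 - J))²)*J² = (-6*(50 - J)²)*J² = -6*J²*(50 - J)²)
-56*(-95) + C(-4) = -56*(-95) - 6*(-4)²*(-50 - 4)² = 5320 - 6*16*(-54)² = 5320 - 6*16*2916 = 5320 - 279936 = -274616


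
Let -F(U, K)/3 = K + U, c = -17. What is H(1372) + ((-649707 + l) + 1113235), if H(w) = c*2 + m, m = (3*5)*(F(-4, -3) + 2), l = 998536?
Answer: 1462375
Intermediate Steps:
F(U, K) = -3*K - 3*U (F(U, K) = -3*(K + U) = -3*K - 3*U)
m = 345 (m = (3*5)*((-3*(-3) - 3*(-4)) + 2) = 15*((9 + 12) + 2) = 15*(21 + 2) = 15*23 = 345)
H(w) = 311 (H(w) = -17*2 + 345 = -34 + 345 = 311)
H(1372) + ((-649707 + l) + 1113235) = 311 + ((-649707 + 998536) + 1113235) = 311 + (348829 + 1113235) = 311 + 1462064 = 1462375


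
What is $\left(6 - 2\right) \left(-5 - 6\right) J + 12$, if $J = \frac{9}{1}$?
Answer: $-384$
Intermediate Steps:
$J = 9$ ($J = 9 \cdot 1 = 9$)
$\left(6 - 2\right) \left(-5 - 6\right) J + 12 = \left(6 - 2\right) \left(-5 - 6\right) 9 + 12 = 4 \left(-11\right) 9 + 12 = \left(-44\right) 9 + 12 = -396 + 12 = -384$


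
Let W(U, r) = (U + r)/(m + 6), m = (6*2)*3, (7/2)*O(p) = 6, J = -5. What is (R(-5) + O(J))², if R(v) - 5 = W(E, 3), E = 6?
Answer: 9409/196 ≈ 48.005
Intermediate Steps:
O(p) = 12/7 (O(p) = (2/7)*6 = 12/7)
m = 36 (m = 12*3 = 36)
W(U, r) = U/42 + r/42 (W(U, r) = (U + r)/(36 + 6) = (U + r)/42 = (U + r)*(1/42) = U/42 + r/42)
R(v) = 73/14 (R(v) = 5 + ((1/42)*6 + (1/42)*3) = 5 + (⅐ + 1/14) = 5 + 3/14 = 73/14)
(R(-5) + O(J))² = (73/14 + 12/7)² = (97/14)² = 9409/196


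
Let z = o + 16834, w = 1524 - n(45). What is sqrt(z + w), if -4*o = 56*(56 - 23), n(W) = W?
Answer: sqrt(17851) ≈ 133.61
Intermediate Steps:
o = -462 (o = -14*(56 - 23) = -14*33 = -1/4*1848 = -462)
w = 1479 (w = 1524 - 1*45 = 1524 - 45 = 1479)
z = 16372 (z = -462 + 16834 = 16372)
sqrt(z + w) = sqrt(16372 + 1479) = sqrt(17851)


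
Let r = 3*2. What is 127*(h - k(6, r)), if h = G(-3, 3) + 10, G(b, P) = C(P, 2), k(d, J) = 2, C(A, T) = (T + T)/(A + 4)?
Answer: 7620/7 ≈ 1088.6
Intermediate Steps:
C(A, T) = 2*T/(4 + A) (C(A, T) = (2*T)/(4 + A) = 2*T/(4 + A))
r = 6
G(b, P) = 4/(4 + P) (G(b, P) = 2*2/(4 + P) = 4/(4 + P))
h = 74/7 (h = 4/(4 + 3) + 10 = 4/7 + 10 = 74/7 ≈ 10.571)
127*(h - k(6, r)) = 127*(74/7 - 1*2) = 127*(74/7 - 2) = 127*(60/7) = 7620/7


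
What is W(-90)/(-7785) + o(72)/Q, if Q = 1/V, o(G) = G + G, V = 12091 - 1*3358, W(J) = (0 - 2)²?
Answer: 9790042316/7785 ≈ 1.2576e+6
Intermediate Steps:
W(J) = 4 (W(J) = (-2)² = 4)
V = 8733 (V = 12091 - 3358 = 8733)
o(G) = 2*G
Q = 1/8733 ≈ 0.00011451
W(-90)/(-7785) + o(72)/Q = 4/(-7785) + (2*72)/(1/8733) = 4*(-1/7785) + 144*8733 = -4/7785 + 1257552 = 9790042316/7785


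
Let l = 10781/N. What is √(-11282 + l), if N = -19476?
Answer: I*√118878806033/3246 ≈ 106.22*I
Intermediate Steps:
l = -10781/19476 (l = 10781/(-19476) = 10781*(-1/19476) = -10781/19476 ≈ -0.55355)
√(-11282 + l) = √(-11282 - 10781/19476) = √(-219739013/19476) = I*√118878806033/3246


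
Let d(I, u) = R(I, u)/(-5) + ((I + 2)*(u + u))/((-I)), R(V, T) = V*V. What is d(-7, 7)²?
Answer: 9801/25 ≈ 392.04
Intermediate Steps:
R(V, T) = V²
d(I, u) = -I²/5 - 2*u*(2 + I)/I (d(I, u) = I²/(-5) + ((I + 2)*(u + u))/((-I)) = I²*(-⅕) + ((2 + I)*(2*u))*(-1/I) = -I²/5 + (2*u*(2 + I))*(-1/I) = -I²/5 - 2*u*(2 + I)/I)
d(-7, 7)² = (-2*7 - ⅕*(-7)² - 4*7/(-7))² = (-14 - ⅕*49 - 4*7*(-⅐))² = (-14 - 49/5 + 4)² = (-99/5)² = 9801/25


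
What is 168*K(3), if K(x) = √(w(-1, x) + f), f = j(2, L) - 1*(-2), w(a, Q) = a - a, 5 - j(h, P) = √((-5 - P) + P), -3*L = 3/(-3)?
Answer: 168*√(7 - I*√5) ≈ 449.98 - 70.126*I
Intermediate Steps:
L = ⅓ (L = -1/(-3) = -(-1)/3 = -⅓*(-1) = ⅓ ≈ 0.33333)
j(h, P) = 5 - I*√5 (j(h, P) = 5 - √((-5 - P) + P) = 5 - √(-5) = 5 - I*√5)
w(a, Q) = 0
f = 7 - I*√5 (f = (5 - I*√5) - 1*(-2) = (5 - I*√5) + 2 = 7 - I*√5 ≈ 7.0 - 2.2361*I)
K(x) = √(7 - I*√5) (K(x) = √(0 + (7 - I*√5)) = √(7 - I*√5))
168*K(3) = 168*√(7 - I*√5)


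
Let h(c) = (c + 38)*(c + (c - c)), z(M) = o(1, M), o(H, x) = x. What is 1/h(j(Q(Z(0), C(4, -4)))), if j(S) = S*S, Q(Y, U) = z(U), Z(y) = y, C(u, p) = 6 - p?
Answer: 1/13800 ≈ 7.2464e-5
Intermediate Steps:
z(M) = M
Q(Y, U) = U
j(S) = S²
h(c) = c*(38 + c) (h(c) = (38 + c)*(c + 0) = (38 + c)*c = c*(38 + c))
1/h(j(Q(Z(0), C(4, -4)))) = 1/((6 - 1*(-4))²*(38 + (6 - 1*(-4))²)) = 1/((6 + 4)²*(38 + (6 + 4)²)) = 1/(10²*(38 + 10²)) = 1/(100*(38 + 100)) = 1/(100*138) = 1/13800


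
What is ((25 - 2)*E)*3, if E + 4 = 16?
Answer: 828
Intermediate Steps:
E = 12 (E = -4 + 16 = 12)
((25 - 2)*E)*3 = ((25 - 2)*12)*3 = (23*12)*3 = 276*3 = 828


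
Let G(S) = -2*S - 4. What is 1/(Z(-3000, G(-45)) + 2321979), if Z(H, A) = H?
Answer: 1/2318979 ≈ 4.3122e-7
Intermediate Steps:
G(S) = -4 - 2*S
1/(Z(-3000, G(-45)) + 2321979) = 1/(-3000 + 2321979) = 1/2318979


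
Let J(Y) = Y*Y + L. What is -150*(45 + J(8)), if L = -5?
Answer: -15600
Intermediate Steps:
J(Y) = -5 + Y**2 (J(Y) = Y*Y - 5 = Y**2 - 5 = -5 + Y**2)
-150*(45 + J(8)) = -150*(45 + (-5 + 8**2)) = -150*(45 + (-5 + 64)) = -150*(45 + 59) = -150*104 = -15600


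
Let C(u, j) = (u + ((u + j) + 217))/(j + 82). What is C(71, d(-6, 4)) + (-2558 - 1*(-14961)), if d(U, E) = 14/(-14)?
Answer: 1005001/81 ≈ 12407.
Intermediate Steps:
d(U, E) = -1 (d(U, E) = 14*(-1/14) = -1)
C(u, j) = (217 + j + 2*u)/(82 + j) (C(u, j) = (u + ((j + u) + 217))/(82 + j) = (u + (217 + j + u))/(82 + j) = (217 + j + 2*u)/(82 + j))
C(71, d(-6, 4)) + (-2558 - 1*(-14961)) = (217 - 1 + 2*71)/(82 - 1) + (-2558 - 1*(-14961)) = (217 - 1 + 142)/81 + (-2558 + 14961) = (1/81)*358 + 12403 = 358/81 + 12403 = 1005001/81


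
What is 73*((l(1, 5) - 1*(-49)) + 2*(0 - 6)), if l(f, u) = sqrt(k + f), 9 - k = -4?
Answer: 2701 + 73*sqrt(14) ≈ 2974.1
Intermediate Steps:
k = 13 (k = 9 - 1*(-4) = 9 + 4 = 13)
l(f, u) = sqrt(13 + f)
73*((l(1, 5) - 1*(-49)) + 2*(0 - 6)) = 73*((sqrt(13 + 1) - 1*(-49)) + 2*(0 - 6)) = 73*((sqrt(14) + 49) + 2*(-6)) = 73*((49 + sqrt(14)) - 12) = 73*(37 + sqrt(14)) = 2701 + 73*sqrt(14)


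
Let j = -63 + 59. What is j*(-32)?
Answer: 128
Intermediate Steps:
j = -4
j*(-32) = -4*(-32) = 128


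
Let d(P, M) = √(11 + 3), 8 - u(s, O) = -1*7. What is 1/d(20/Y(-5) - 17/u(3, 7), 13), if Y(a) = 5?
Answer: √14/14 ≈ 0.26726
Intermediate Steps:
u(s, O) = 15 (u(s, O) = 8 - (-1)*7 = 8 - 1*(-7) = 8 + 7 = 15)
d(P, M) = √14
1/d(20/Y(-5) - 17/u(3, 7), 13) = 1/(√14) = √14/14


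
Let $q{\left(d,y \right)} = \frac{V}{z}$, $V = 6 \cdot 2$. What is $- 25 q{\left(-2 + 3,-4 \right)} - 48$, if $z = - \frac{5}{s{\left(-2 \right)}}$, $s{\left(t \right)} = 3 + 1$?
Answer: $192$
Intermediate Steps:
$s{\left(t \right)} = 4$
$V = 12$
$z = - \frac{5}{4} \approx -1.25$
$q{\left(d,y \right)} = - \frac{48}{5}$ ($q{\left(d,y \right)} = \frac{12}{- \frac{5}{4}} = 12 \left(- \frac{4}{5}\right) = - \frac{48}{5}$)
$- 25 q{\left(-2 + 3,-4 \right)} - 48 = \left(-25\right) \left(- \frac{48}{5}\right) - 48 = 240 - 48 = 192$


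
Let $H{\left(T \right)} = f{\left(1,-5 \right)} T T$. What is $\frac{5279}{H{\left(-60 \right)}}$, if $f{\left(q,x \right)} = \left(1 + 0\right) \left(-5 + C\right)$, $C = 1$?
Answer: $- \frac{5279}{14400} \approx -0.3666$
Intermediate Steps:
$f{\left(q,x \right)} = -4$ ($f{\left(q,x \right)} = \left(1 + 0\right) \left(-5 + 1\right) = 1 \left(-4\right) = -4$)
$H{\left(T \right)} = - 4 T^{2}$ ($H{\left(T \right)} = - 4 T T = - 4 T^{2}$)
$\frac{5279}{H{\left(-60 \right)}} = \frac{5279}{\left(-4\right) \left(-60\right)^{2}} = \frac{5279}{\left(-4\right) 3600} = \frac{5279}{-14400} = 5279 \left(- \frac{1}{14400}\right) = - \frac{5279}{14400}$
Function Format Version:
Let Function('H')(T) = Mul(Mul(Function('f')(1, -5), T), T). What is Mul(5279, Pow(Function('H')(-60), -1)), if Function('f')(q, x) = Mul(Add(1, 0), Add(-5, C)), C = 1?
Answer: Rational(-5279, 14400) ≈ -0.36660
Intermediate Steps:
Function('f')(q, x) = -4 (Function('f')(q, x) = Mul(Add(1, 0), Add(-5, 1)) = Mul(1, -4) = -4)
Function('H')(T) = Mul(-4, Pow(T, 2)) (Function('H')(T) = Mul(Mul(-4, T), T) = Mul(-4, Pow(T, 2)))
Mul(5279, Pow(Function('H')(-60), -1)) = Mul(5279, Pow(Mul(-4, Pow(-60, 2)), -1)) = Mul(5279, Pow(Mul(-4, 3600), -1)) = Mul(5279, Pow(-14400, -1)) = Mul(5279, Rational(-1, 14400)) = Rational(-5279, 14400)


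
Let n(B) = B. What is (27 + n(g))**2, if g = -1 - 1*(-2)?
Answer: 784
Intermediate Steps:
g = 1 (g = -1 + 2 = 1)
(27 + n(g))**2 = (27 + 1)**2 = 28**2 = 784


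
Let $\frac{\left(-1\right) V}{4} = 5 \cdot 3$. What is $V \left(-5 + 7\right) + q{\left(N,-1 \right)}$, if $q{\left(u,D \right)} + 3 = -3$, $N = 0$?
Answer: $-126$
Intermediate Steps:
$q{\left(u,D \right)} = -6$ ($q{\left(u,D \right)} = -3 - 3 = -6$)
$V = -60$ ($V = - 4 \cdot 5 \cdot 3 = \left(-4\right) 15 = -60$)
$V \left(-5 + 7\right) + q{\left(N,-1 \right)} = - 60 \left(-5 + 7\right) - 6 = \left(-60\right) 2 - 6 = -120 - 6 = -126$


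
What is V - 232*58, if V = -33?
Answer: -13489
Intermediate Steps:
V - 232*58 = -33 - 232*58 = -33 - 13456 = -13489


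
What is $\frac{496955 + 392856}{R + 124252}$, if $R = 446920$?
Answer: $\frac{889811}{571172} \approx 1.5579$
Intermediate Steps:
$\frac{496955 + 392856}{R + 124252} = \frac{496955 + 392856}{446920 + 124252} = \frac{889811}{571172}$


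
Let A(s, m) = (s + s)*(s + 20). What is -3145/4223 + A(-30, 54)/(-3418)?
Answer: -6641705/7217107 ≈ -0.92027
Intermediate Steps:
A(s, m) = 2*s*(20 + s) (A(s, m) = (2*s)*(20 + s) = 2*s*(20 + s))
-3145/4223 + A(-30, 54)/(-3418) = -3145/4223 + (2*(-30)*(20 - 30))/(-3418) = -3145*1/4223 + (2*(-30)*(-10))*(-1/3418) = -3145/4223 + 600*(-1/3418) = -3145/4223 - 300/1709 = -6641705/7217107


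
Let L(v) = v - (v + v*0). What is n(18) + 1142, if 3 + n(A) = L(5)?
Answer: 1139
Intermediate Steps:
L(v) = 0 (L(v) = v - (v + 0) = v - v = 0)
n(A) = -3 (n(A) = -3 + 0 = -3)
n(18) + 1142 = -3 + 1142 = 1139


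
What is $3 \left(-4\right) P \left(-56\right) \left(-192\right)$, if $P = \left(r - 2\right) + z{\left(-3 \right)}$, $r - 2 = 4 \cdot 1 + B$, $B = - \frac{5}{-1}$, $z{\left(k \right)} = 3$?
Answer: $-1548288$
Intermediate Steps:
$B = 5$ ($B = \left(-5\right) \left(-1\right) = 5$)
$r = 11$ ($r = 2 + \left(4 \cdot 1 + 5\right) = 2 + \left(4 + 5\right) = 2 + 9 = 11$)
$P = 12$ ($P = \left(11 - 2\right) + 3 = 9 + 3 = 12$)
$3 \left(-4\right) P \left(-56\right) \left(-192\right) = 3 \left(-4\right) 12 \left(-56\right) \left(-192\right) = \left(-12\right) 12 \left(-56\right) \left(-192\right) = \left(-144\right) \left(-56\right) \left(-192\right) = 8064 \left(-192\right) = -1548288$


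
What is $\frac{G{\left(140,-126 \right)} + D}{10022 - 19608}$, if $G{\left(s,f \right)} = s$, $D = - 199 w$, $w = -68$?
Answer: $- \frac{6836}{4793} \approx -1.4262$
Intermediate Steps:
$D = 13532$ ($D = \left(-199\right) \left(-68\right) = 13532$)
$\frac{G{\left(140,-126 \right)} + D}{10022 - 19608} = \frac{140 + 13532}{10022 - 19608} = \frac{13672}{-9586} = 13672 \left(- \frac{1}{9586}\right) = - \frac{6836}{4793}$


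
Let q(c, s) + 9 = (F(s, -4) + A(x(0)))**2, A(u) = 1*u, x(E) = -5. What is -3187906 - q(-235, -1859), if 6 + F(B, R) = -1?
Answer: -3188041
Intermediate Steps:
F(B, R) = -7 (F(B, R) = -6 - 1 = -7)
A(u) = u
q(c, s) = 135 (q(c, s) = -9 + (-7 - 5)**2 = -9 + (-12)**2 = -9 + 144 = 135)
-3187906 - q(-235, -1859) = -3187906 - 1*135 = -3187906 - 135 = -3188041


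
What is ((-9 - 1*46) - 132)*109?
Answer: -20383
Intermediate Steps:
((-9 - 1*46) - 132)*109 = ((-9 - 46) - 132)*109 = (-55 - 132)*109 = -187*109 = -20383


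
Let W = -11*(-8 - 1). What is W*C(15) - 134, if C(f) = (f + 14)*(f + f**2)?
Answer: 688906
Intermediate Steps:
W = 99 (W = -11*(-9) = 99)
C(f) = (14 + f)*(f + f**2)
W*C(15) - 134 = 99*(15*(14 + 15**2 + 15*15)) - 134 = 99*(15*(14 + 225 + 225)) - 134 = 99*(15*464) - 134 = 99*6960 - 134 = 689040 - 134 = 688906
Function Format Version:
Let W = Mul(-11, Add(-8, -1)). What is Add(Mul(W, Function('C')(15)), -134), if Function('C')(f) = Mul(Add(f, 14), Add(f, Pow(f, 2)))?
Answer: 688906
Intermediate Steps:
W = 99 (W = Mul(-11, -9) = 99)
Function('C')(f) = Mul(Add(14, f), Add(f, Pow(f, 2)))
Add(Mul(W, Function('C')(15)), -134) = Add(Mul(99, Mul(15, Add(14, Pow(15, 2), Mul(15, 15)))), -134) = Add(Mul(99, Mul(15, Add(14, 225, 225))), -134) = Add(Mul(99, Mul(15, 464)), -134) = Add(Mul(99, 6960), -134) = Add(689040, -134) = 688906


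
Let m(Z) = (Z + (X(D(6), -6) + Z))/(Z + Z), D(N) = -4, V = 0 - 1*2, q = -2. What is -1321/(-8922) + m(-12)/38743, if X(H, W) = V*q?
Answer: 25593469/172832523 ≈ 0.14808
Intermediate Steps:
V = -2 (V = 0 - 2 = -2)
X(H, W) = 4 (X(H, W) = -2*(-2) = 4)
m(Z) = (4 + 2*Z)/(2*Z) (m(Z) = (Z + (4 + Z))/(Z + Z) = (4 + 2*Z)/((2*Z)) = (4 + 2*Z)*(1/(2*Z)) = (4 + 2*Z)/(2*Z))
-1321/(-8922) + m(-12)/38743 = -1321/(-8922) + ((2 - 12)/(-12))/38743 = -1321*(-1/8922) - 1/12*(-10)*(1/38743) = 1321/8922 + (5/6)*(1/38743) = 1321/8922 + 5/232458 = 25593469/172832523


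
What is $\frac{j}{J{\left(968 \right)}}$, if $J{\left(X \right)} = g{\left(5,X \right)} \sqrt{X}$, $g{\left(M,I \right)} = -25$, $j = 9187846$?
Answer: $- \frac{4593923 \sqrt{2}}{550} \approx -11812.0$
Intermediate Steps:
$J{\left(X \right)} = - 25 \sqrt{X}$
$\frac{j}{J{\left(968 \right)}} = \frac{9187846}{\left(-25\right) \sqrt{968}} = \frac{9187846}{\left(-25\right) 22 \sqrt{2}} = \frac{9187846}{\left(-550\right) \sqrt{2}} = 9187846 \left(- \frac{\sqrt{2}}{1100}\right) = - \frac{4593923 \sqrt{2}}{550}$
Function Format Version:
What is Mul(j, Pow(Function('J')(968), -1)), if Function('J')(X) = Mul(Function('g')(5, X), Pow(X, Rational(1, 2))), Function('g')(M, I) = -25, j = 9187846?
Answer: Mul(Rational(-4593923, 550), Pow(2, Rational(1, 2))) ≈ -11812.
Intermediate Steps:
Function('J')(X) = Mul(-25, Pow(X, Rational(1, 2)))
Mul(j, Pow(Function('J')(968), -1)) = Mul(9187846, Pow(Mul(-25, Pow(968, Rational(1, 2))), -1)) = Mul(9187846, Pow(Mul(-25, Mul(22, Pow(2, Rational(1, 2)))), -1)) = Mul(9187846, Pow(Mul(-550, Pow(2, Rational(1, 2))), -1)) = Mul(9187846, Mul(Rational(-1, 1100), Pow(2, Rational(1, 2)))) = Mul(Rational(-4593923, 550), Pow(2, Rational(1, 2)))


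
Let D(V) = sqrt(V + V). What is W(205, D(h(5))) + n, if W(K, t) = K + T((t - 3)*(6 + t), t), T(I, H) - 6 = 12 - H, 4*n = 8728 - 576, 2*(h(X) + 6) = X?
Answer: 2261 - I*sqrt(7) ≈ 2261.0 - 2.6458*I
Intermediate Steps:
h(X) = -6 + X/2
D(V) = sqrt(2)*sqrt(V) (D(V) = sqrt(2*V) = sqrt(2)*sqrt(V))
n = 2038 (n = (8728 - 576)/4 = (1/4)*8152 = 2038)
T(I, H) = 18 - H (T(I, H) = 6 + (12 - H) = 18 - H)
W(K, t) = 18 + K - t (W(K, t) = K + (18 - t) = 18 + K - t)
W(205, D(h(5))) + n = (18 + 205 - sqrt(2)*sqrt(-6 + (1/2)*5)) + 2038 = (18 + 205 - sqrt(2)*sqrt(-6 + 5/2)) + 2038 = (18 + 205 - sqrt(2)*sqrt(-7/2)) + 2038 = (18 + 205 - sqrt(2)*I*sqrt(14)/2) + 2038 = (18 + 205 - I*sqrt(7)) + 2038 = (223 - I*sqrt(7)) + 2038 = 2261 - I*sqrt(7)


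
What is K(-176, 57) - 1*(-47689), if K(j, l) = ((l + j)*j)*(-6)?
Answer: -77975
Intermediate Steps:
K(j, l) = -6*j*(j + l) (K(j, l) = ((j + l)*j)*(-6) = (j*(j + l))*(-6) = -6*j*(j + l))
K(-176, 57) - 1*(-47689) = -6*(-176)*(-176 + 57) - 1*(-47689) = -6*(-176)*(-119) + 47689 = -125664 + 47689 = -77975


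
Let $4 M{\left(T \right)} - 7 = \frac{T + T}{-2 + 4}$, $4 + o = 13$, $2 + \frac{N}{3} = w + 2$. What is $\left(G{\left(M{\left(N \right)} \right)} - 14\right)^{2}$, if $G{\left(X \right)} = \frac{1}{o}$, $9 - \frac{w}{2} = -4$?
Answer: $\frac{15625}{81} \approx 192.9$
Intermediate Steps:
$w = 26$ ($w = 18 - -8 = 18 + 8 = 26$)
$N = 78$ ($N = -6 + 3 \left(26 + 2\right) = -6 + 3 \cdot 28 = -6 + 84 = 78$)
$o = 9$ ($o = -4 + 13 = 9$)
$M{\left(T \right)} = \frac{7}{4} + \frac{T}{4}$ ($M{\left(T \right)} = \frac{7}{4} + \frac{\left(T + T\right) \frac{1}{-2 + 4}}{4} = \frac{7}{4} + \frac{2 T \frac{1}{2}}{4} = \frac{7}{4} + \frac{T}{4}$)
$G{\left(X \right)} = \frac{1}{9}$
$\left(G{\left(M{\left(N \right)} \right)} - 14\right)^{2} = \left(\frac{1}{9} - 14\right)^{2} = \left(- \frac{125}{9}\right)^{2} = \frac{15625}{81}$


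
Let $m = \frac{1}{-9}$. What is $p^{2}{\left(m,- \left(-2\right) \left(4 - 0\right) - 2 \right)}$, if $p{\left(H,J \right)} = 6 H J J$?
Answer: $576$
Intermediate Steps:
$m = - \frac{1}{9} \approx -0.11111$
$p{\left(H,J \right)} = 6 H J^{2}$ ($p{\left(H,J \right)} = 6 H J J = 6 H J^{2}$)
$p^{2}{\left(m,- \left(-2\right) \left(4 - 0\right) - 2 \right)} = \left(6 \left(- \frac{1}{9}\right) \left(- \left(-2\right) \left(4 - 0\right) - 2\right)^{2}\right)^{2} = \left(6 \left(- \frac{1}{9}\right) \left(- \left(-2\right) \left(4 + 0\right) - 2\right)^{2}\right)^{2} = \left(6 \left(- \frac{1}{9}\right) \left(- \left(-2\right) 4 - 2\right)^{2}\right)^{2} = \left(6 \left(- \frac{1}{9}\right) \left(\left(-1\right) \left(-8\right) - 2\right)^{2}\right)^{2} = \left(6 \left(- \frac{1}{9}\right) \left(8 - 2\right)^{2}\right)^{2} = \left(6 \left(- \frac{1}{9}\right) 6^{2}\right)^{2} = \left(6 \left(- \frac{1}{9}\right) 36\right)^{2} = \left(-24\right)^{2} = 576$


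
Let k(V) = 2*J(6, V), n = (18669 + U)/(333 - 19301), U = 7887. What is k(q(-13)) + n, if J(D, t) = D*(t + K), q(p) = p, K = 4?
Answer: -518775/4742 ≈ -109.40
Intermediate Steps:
J(D, t) = D*(4 + t) (J(D, t) = D*(t + 4) = D*(4 + t))
n = -6639/4742 (n = (18669 + 7887)/(333 - 19301) = 26556/(-18968) = 26556*(-1/18968) = -6639/4742 ≈ -1.4000)
k(V) = 48 + 12*V (k(V) = 2*(6*(4 + V)) = 2*(24 + 6*V) = 48 + 12*V)
k(q(-13)) + n = (48 + 12*(-13)) - 6639/4742 = (48 - 156) - 6639/4742 = -108 - 6639/4742 = -518775/4742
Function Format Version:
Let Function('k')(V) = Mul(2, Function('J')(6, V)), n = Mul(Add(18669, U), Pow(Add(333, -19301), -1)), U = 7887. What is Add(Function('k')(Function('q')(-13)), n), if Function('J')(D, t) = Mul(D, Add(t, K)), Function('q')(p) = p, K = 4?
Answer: Rational(-518775, 4742) ≈ -109.40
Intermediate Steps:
Function('J')(D, t) = Mul(D, Add(4, t)) (Function('J')(D, t) = Mul(D, Add(t, 4)) = Mul(D, Add(4, t)))
n = Rational(-6639, 4742) (n = Mul(Add(18669, 7887), Pow(Add(333, -19301), -1)) = Mul(26556, Pow(-18968, -1)) = Mul(26556, Rational(-1, 18968)) = Rational(-6639, 4742) ≈ -1.4000)
Function('k')(V) = Add(48, Mul(12, V)) (Function('k')(V) = Mul(2, Mul(6, Add(4, V))) = Mul(2, Add(24, Mul(6, V))) = Add(48, Mul(12, V)))
Add(Function('k')(Function('q')(-13)), n) = Add(Add(48, Mul(12, -13)), Rational(-6639, 4742)) = Add(Add(48, -156), Rational(-6639, 4742)) = Add(-108, Rational(-6639, 4742)) = Rational(-518775, 4742)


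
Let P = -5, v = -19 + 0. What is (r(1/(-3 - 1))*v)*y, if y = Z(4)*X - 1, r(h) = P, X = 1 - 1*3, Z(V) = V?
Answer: -855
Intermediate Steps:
v = -19
X = -2 (X = 1 - 3 = -2)
r(h) = -5
y = -9 (y = 4*(-2) - 1 = -8 - 1 = -9)
(r(1/(-3 - 1))*v)*y = -5*(-19)*(-9) = 95*(-9) = -855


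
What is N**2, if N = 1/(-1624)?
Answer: 1/2637376 ≈ 3.7916e-7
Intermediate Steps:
N = -1/1624 ≈ -0.00061576
N**2 = (-1/1624)**2 = 1/2637376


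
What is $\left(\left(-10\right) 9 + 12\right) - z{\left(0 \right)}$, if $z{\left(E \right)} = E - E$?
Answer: $-78$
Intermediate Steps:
$z{\left(E \right)} = 0$
$\left(\left(-10\right) 9 + 12\right) - z{\left(0 \right)} = \left(\left(-10\right) 9 + 12\right) - 0 = \left(-90 + 12\right) + 0 = -78 + 0 = -78$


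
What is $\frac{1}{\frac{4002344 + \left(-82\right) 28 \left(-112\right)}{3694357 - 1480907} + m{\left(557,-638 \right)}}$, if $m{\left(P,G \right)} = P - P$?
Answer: $\frac{1106725}{2129748} \approx 0.51965$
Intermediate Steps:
$m{\left(P,G \right)} = 0$
$\frac{1}{\frac{4002344 + \left(-82\right) 28 \left(-112\right)}{3694357 - 1480907} + m{\left(557,-638 \right)}} = \frac{1}{\frac{4002344 + \left(-82\right) 28 \left(-112\right)}{3694357 - 1480907} + 0} = \frac{1}{\frac{4002344 - -257152}{2213450} + 0} = \frac{1}{\left(4002344 + 257152\right) \frac{1}{2213450} + 0} = \frac{1}{4259496 \cdot \frac{1}{2213450} + 0} = \frac{1}{\frac{2129748}{1106725} + 0} = \frac{1}{\frac{2129748}{1106725}} = \frac{1106725}{2129748}$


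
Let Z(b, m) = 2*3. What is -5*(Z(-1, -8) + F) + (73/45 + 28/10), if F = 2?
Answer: -1601/45 ≈ -35.578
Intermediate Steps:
Z(b, m) = 6
-5*(Z(-1, -8) + F) + (73/45 + 28/10) = -5*(6 + 2) + (73/45 + 28/10) = -5*8 + (73*(1/45) + 28*(⅒)) = -40 + (73/45 + 14/5) = -40 + 199/45 = -1601/45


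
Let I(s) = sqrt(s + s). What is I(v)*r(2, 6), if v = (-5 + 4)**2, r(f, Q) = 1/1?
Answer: sqrt(2) ≈ 1.4142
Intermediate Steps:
r(f, Q) = 1
v = 1 (v = (-1)**2 = 1)
I(s) = sqrt(2)*sqrt(s) (I(s) = sqrt(2*s) = sqrt(2)*sqrt(s))
I(v)*r(2, 6) = (sqrt(2)*sqrt(1))*1 = (sqrt(2)*1)*1 = sqrt(2)*1 = sqrt(2)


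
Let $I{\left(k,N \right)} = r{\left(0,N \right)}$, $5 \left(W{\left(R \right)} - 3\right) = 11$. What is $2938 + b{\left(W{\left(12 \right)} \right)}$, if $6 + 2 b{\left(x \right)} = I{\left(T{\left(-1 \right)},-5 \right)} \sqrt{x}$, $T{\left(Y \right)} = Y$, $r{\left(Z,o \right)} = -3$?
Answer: $2935 - \frac{3 \sqrt{130}}{10} \approx 2931.6$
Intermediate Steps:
$W{\left(R \right)} = \frac{26}{5}$ ($W{\left(R \right)} = 3 + \frac{1}{5} \cdot 11 = 3 + \frac{11}{5} = \frac{26}{5}$)
$I{\left(k,N \right)} = -3$
$b{\left(x \right)} = -3 - \frac{3 \sqrt{x}}{2}$ ($b{\left(x \right)} = -3 + \frac{\left(-3\right) \sqrt{x}}{2} = -3 - \frac{3 \sqrt{x}}{2}$)
$2938 + b{\left(W{\left(12 \right)} \right)} = 2938 - \left(3 + \frac{3 \sqrt{\frac{26}{5}}}{2}\right) = 2938 - \left(3 + \frac{3 \frac{\sqrt{130}}{5}}{2}\right) = 2938 - \left(3 + \frac{3 \sqrt{130}}{10}\right) = 2935 - \frac{3 \sqrt{130}}{10}$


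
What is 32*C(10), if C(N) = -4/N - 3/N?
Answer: -112/5 ≈ -22.400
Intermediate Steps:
C(N) = -7/N
32*C(10) = 32*(-7/10) = -112/5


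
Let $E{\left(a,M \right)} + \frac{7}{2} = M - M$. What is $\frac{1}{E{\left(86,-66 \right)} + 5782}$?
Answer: $\frac{2}{11557} \approx 0.00017306$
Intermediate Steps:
$E{\left(a,M \right)} = - \frac{7}{2}$ ($E{\left(a,M \right)} = - \frac{7}{2} + \left(M - M\right) = - \frac{7}{2} + 0 = - \frac{7}{2}$)
$\frac{1}{E{\left(86,-66 \right)} + 5782} = \frac{1}{- \frac{7}{2} + 5782} = \frac{1}{\frac{11557}{2}} = \frac{2}{11557}$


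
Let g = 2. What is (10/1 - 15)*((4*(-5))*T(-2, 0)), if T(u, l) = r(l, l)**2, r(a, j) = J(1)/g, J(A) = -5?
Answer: 625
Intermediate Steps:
r(a, j) = -5/2
T(u, l) = 25/4 (T(u, l) = (-5/2)**2 = 25/4)
(10/1 - 15)*((4*(-5))*T(-2, 0)) = (10/1 - 15)*((4*(-5))*(25/4)) = (10*1 - 15)*(-20*25/4) = (10 - 15)*(-125) = -5*(-125) = 625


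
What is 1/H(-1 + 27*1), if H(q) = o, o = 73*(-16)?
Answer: -1/1168 ≈ -0.00085616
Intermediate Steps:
o = -1168
H(q) = -1168
1/H(-1 + 27*1) = 1/(-1168) = -1/1168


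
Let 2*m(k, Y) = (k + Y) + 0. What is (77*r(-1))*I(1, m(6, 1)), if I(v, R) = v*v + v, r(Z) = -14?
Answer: -2156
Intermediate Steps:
m(k, Y) = Y/2 + k/2 (m(k, Y) = ((k + Y) + 0)/2 = ((Y + k) + 0)/2 = (Y + k)/2 = Y/2 + k/2)
I(v, R) = v + v**2 (I(v, R) = v**2 + v = v + v**2)
(77*r(-1))*I(1, m(6, 1)) = (77*(-14))*(1*(1 + 1)) = -1078*2 = -2156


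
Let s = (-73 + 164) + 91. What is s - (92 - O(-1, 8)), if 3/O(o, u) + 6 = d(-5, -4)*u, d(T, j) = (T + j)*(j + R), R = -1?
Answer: 10621/118 ≈ 90.008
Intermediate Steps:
d(T, j) = (-1 + j)*(T + j) (d(T, j) = (T + j)*(j - 1) = (T + j)*(-1 + j) = (-1 + j)*(T + j))
s = 182 (s = 91 + 91 = 182)
O(o, u) = 3/(-6 + 45*u) (O(o, u) = 3/(-6 + ((-4)² - 1*(-5) - 1*(-4) - 5*(-4))*u) = 3/(-6 + (16 + 5 + 4 + 20)*u) = 3/(-6 + 45*u))
s - (92 - O(-1, 8)) = 182 - (92 - 1/(-2 + 15*8)) = 182 - (92 - 1/(-2 + 120)) = 182 - (92 - 1/118) = 182 - 1*10855/118 = 182 - 10855/118 = 10621/118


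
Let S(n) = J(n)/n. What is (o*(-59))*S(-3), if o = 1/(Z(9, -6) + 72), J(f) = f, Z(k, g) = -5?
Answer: -59/67 ≈ -0.88060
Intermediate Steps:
S(n) = 1 (S(n) = n/n = 1)
o = 1/67 (o = 1/(-5 + 72) = 1/67 ≈ 0.014925)
(o*(-59))*S(-3) = ((1/67)*(-59))*1 = -59/67*1 = -59/67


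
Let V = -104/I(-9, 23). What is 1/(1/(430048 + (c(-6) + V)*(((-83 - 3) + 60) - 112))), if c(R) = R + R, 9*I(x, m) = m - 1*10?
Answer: 441640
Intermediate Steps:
I(x, m) = -10/9 + m/9 (I(x, m) = (m - 1*10)/9 = (m - 10)/9 = (-10 + m)/9 = -10/9 + m/9)
c(R) = 2*R
V = -72 (V = -104/(-10/9 + (⅑)*23) = -104/(-10/9 + 23/9) = -104/13/9 = -104*9/13 = -72)
1/(1/(430048 + (c(-6) + V)*(((-83 - 3) + 60) - 112))) = 1/(1/(430048 + (2*(-6) - 72)*(((-83 - 3) + 60) - 112))) = 1/(1/(430048 + (-12 - 72)*((-86 + 60) - 112))) = 1/(1/(430048 - 84*(-26 - 112))) = 1/(1/(430048 - 84*(-138))) = 1/(1/(430048 + 11592)) = 1/(1/441640) = 441640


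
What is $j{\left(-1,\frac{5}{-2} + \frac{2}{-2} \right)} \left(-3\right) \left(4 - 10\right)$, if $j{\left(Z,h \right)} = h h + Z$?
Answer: $\frac{405}{2} \approx 202.5$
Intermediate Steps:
$j{\left(Z,h \right)} = Z + h^{2}$ ($j{\left(Z,h \right)} = h^{2} + Z = Z + h^{2}$)
$j{\left(-1,\frac{5}{-2} + \frac{2}{-2} \right)} \left(-3\right) \left(4 - 10\right) = \left(-1 + \left(\frac{5}{-2} + \frac{2}{-2}\right)^{2}\right) \left(-3\right) \left(4 - 10\right) = \left(-1 + \left(5 \left(- \frac{1}{2}\right) + 2 \left(- \frac{1}{2}\right)\right)^{2}\right) \left(-3\right) \left(4 - 10\right) = \left(-1 + \left(- \frac{5}{2} - 1\right)^{2}\right) \left(-3\right) \left(-6\right) = \left(-1 + \left(- \frac{7}{2}\right)^{2}\right) \left(-3\right) \left(-6\right) = \left(-1 + \frac{49}{4}\right) \left(-3\right) \left(-6\right) = \frac{45}{4} \left(-3\right) \left(-6\right) = \left(- \frac{135}{4}\right) \left(-6\right) = \frac{405}{2}$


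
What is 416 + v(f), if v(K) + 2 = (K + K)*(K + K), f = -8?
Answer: 670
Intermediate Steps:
v(K) = -2 + 4*K**2 (v(K) = -2 + (K + K)*(K + K) = -2 + (2*K)*(2*K) = -2 + 4*K**2)
416 + v(f) = 416 + (-2 + 4*(-8)**2) = 416 + (-2 + 4*64) = 416 + (-2 + 256) = 416 + 254 = 670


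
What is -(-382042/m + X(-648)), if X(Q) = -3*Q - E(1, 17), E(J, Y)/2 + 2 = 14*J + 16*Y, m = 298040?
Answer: -204860499/149020 ≈ -1374.7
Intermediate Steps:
E(J, Y) = -4 + 28*J + 32*Y (E(J, Y) = -4 + 2*(14*J + 16*Y) = -4 + (28*J + 32*Y) = -4 + 28*J + 32*Y)
X(Q) = -568 - 3*Q (X(Q) = -3*Q - (-4 + 28*1 + 32*17) = -3*Q - (-4 + 28 + 544) = -3*Q - 1*568 = -3*Q - 568 = -568 - 3*Q)
-(-382042/m + X(-648)) = -(-382042/298040 + (-568 - 3*(-648))) = -(-382042*1/298040 + (-568 + 1944)) = -(-191021/149020 + 1376) = -1*204860499/149020 = -204860499/149020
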